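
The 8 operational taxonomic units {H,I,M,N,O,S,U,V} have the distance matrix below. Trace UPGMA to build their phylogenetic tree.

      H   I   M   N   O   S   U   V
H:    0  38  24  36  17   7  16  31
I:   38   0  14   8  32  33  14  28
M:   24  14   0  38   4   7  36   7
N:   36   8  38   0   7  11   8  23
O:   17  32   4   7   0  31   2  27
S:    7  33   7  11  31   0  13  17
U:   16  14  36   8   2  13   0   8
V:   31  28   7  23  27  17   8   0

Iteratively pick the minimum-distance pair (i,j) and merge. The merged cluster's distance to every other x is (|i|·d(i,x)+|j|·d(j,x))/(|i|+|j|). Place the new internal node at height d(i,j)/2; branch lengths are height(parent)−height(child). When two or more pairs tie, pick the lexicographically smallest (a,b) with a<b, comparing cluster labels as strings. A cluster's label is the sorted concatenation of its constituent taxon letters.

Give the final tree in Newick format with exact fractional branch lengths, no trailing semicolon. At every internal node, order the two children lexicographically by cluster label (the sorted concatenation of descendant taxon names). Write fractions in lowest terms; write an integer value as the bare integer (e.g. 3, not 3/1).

iteration 1: select O,U (d=2); attach at lengths (1, 1); label the merged cluster OU
  updated: d(H,OU)=33/2, d(I,OU)=23, d(M,OU)=20, d(N,OU)=15/2, d(OU,S)=22, d(OU,V)=35/2
iteration 2: select H,S (d=7); attach at lengths (7/2, 7/2); label the merged cluster HS
  updated: d(HS,I)=71/2, d(HS,M)=31/2, d(HS,N)=47/2, d(HS,OU)=77/4, d(HS,V)=24
iteration 3: select M,V (d=7); attach at lengths (7/2, 7/2); label the merged cluster MV
  updated: d(HS,MV)=79/4, d(I,MV)=21, d(MV,N)=61/2, d(MV,OU)=75/4
iteration 4: select N,OU (d=15/2); attach at lengths (15/4, 11/4); label the merged cluster NOU
  updated: d(HS,NOU)=62/3, d(I,NOU)=18, d(MV,NOU)=68/3
iteration 5: select I,NOU (d=18); attach at lengths (9, 21/4); label the merged cluster INOU
  updated: d(HS,INOU)=195/8, d(INOU,MV)=89/4
iteration 6: select HS,MV (d=79/4); attach at lengths (51/8, 51/8); label the merged cluster HMSV
  updated: d(HMSV,INOU)=373/16
iteration 7: select HMSV,INOU (d=373/16); attach at lengths (57/32, 85/32); label the merged cluster HIMNOSUV
final tree: (((H:7/2,S:7/2):51/8,(M:7/2,V:7/2):51/8):57/32,(I:9,(N:15/4,(O:1,U:1):11/4):21/4):85/32)
total length: 863/16

(((H:7/2,S:7/2):51/8,(M:7/2,V:7/2):51/8):57/32,(I:9,(N:15/4,(O:1,U:1):11/4):21/4):85/32)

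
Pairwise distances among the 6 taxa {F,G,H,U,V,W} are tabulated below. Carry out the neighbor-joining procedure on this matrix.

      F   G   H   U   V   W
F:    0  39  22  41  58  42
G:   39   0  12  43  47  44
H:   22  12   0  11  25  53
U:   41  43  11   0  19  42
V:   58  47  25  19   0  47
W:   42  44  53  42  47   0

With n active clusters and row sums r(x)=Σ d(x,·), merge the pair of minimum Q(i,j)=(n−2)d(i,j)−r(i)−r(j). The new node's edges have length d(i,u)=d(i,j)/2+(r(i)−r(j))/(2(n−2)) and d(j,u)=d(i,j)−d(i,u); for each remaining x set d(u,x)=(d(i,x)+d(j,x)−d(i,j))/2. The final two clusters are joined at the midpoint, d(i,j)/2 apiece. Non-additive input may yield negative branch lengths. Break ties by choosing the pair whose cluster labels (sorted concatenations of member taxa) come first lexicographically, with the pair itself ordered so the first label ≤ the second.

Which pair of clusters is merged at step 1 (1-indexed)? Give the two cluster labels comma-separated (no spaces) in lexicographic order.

U,V

iteration 1: select U,V (d=19, Q=-276); attach at lengths (9/2, 29/2); label the merged cluster UV
  updated: d(F,UV)=40, d(G,UV)=71/2, d(H,UV)=17/2, d(UV,W)=35
iteration 2: select F,W (d=42, Q=-191); attach at lengths (95/6, 157/6); label the merged cluster FW
  updated: d(FW,G)=41/2, d(FW,H)=33/2, d(FW,UV)=33/2
iteration 3: select FW,UV (d=33/2, Q=-81); attach at lengths (13/2, 10); label the merged cluster FUVW
  updated: d(FUVW,G)=79/4, d(FUVW,H)=17/4
iteration 4: select FUVW,G (d=79/4, Q=-36); attach at lengths (6, 55/4); label the merged cluster FGUVW
  updated: d(FGUVW,H)=-7/4
iteration 5: select FGUVW,H (d=-7/4); attach at lengths (-7/8, -7/8); label the merged cluster FGHUVW
final tree: ((((F:95/6,W:157/6):13/2,(U:9/2,V:29/2):10):6,G:55/4):-7/8,H:-7/8)
total length: 191/2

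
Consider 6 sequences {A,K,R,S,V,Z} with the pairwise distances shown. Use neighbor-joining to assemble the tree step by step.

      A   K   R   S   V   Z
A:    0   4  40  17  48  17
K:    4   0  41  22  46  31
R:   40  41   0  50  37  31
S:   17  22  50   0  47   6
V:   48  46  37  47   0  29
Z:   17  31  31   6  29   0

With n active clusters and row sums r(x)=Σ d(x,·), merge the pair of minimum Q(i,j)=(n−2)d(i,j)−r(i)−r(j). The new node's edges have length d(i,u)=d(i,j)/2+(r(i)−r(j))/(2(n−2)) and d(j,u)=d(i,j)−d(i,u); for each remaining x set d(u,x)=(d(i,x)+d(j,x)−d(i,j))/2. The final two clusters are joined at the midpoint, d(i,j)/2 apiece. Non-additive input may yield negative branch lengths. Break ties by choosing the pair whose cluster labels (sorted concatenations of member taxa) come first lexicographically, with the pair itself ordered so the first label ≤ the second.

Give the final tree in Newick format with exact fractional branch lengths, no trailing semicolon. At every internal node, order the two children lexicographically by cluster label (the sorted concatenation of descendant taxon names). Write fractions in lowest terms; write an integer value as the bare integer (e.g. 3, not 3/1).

1. join R+V (d=37, Q=-258) ⇒ RV; edges |R|=35/2, |V|=39/2
  updated: d(A,RV)=51/2, d(K,RV)=25, d(RV,S)=30, d(RV,Z)=23/2
2. join A+K (d=4, Q=-267/2) ⇒ AK; edges |A|=-13/12, |K|=61/12
  updated: d(AK,RV)=93/4, d(AK,S)=35/2, d(AK,Z)=22
3. join AK+S (d=35/2, Q=-325/4) ⇒ AKS; edges |AK|=177/16, |S|=103/16
  updated: d(AKS,RV)=143/8, d(AKS,Z)=21/4
4. join AKS+RV (d=143/8, Q=-277/8) ⇒ AKRSV; edges |AKS|=93/16, |RV|=193/16
  updated: d(AKRSV,Z)=-9/16
5. join AKRSV+Z (d=-9/16) ⇒ AKRSVZ; edges |AKRSV|=-9/32, |Z|=-9/32
final tree: ((((A:-13/12,K:61/12):177/16,S:103/16):93/16,(R:35/2,V:39/2):193/16):-9/32,Z:-9/32)
total length: 1213/16

((((A:-13/12,K:61/12):177/16,S:103/16):93/16,(R:35/2,V:39/2):193/16):-9/32,Z:-9/32)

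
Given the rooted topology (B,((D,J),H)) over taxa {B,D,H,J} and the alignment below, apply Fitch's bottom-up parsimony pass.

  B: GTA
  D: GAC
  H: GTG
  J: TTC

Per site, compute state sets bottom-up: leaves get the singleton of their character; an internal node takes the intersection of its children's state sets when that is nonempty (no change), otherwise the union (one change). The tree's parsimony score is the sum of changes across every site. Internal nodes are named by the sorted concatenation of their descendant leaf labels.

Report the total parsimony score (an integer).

[col 0] DJ: children D:{G}, J:{T} ∪→ {G,T}; cost 1
[col 0] DHJ: children DJ:{G,T}, H:{G} ∩→ {G}; cost 0
[col 0] BDHJ: children B:{G}, DHJ:{G} ∩→ {G}; cost 0
[col 1] DJ: children D:{A}, J:{T} ∪→ {A,T}; cost 1
[col 1] DHJ: children DJ:{A,T}, H:{T} ∩→ {T}; cost 0
[col 1] BDHJ: children B:{T}, DHJ:{T} ∩→ {T}; cost 0
[col 2] DJ: children D:{C}, J:{C} ∩→ {C}; cost 0
[col 2] DHJ: children DJ:{C}, H:{G} ∪→ {C,G}; cost 1
[col 2] BDHJ: children B:{A}, DHJ:{C,G} ∪→ {A,C,G}; cost 1
per-site changes: [1, 1, 2]; total = 4

4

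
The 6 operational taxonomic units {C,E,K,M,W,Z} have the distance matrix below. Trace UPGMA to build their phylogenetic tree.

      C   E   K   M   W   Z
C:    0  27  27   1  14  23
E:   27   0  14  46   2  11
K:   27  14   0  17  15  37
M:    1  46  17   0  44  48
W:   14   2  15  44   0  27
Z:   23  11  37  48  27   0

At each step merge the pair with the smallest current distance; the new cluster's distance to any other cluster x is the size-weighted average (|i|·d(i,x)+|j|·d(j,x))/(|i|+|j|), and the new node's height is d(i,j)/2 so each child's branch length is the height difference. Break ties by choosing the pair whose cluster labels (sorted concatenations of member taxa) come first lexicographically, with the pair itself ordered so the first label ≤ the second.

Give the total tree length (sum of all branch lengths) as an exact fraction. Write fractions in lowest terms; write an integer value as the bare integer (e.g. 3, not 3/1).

52

1. join C+M (d=1) ⇒ CM; edges |C|=1/2, |M|=1/2
  updated: d(CM,E)=73/2, d(CM,K)=22, d(CM,W)=29, d(CM,Z)=71/2
2. join E+W (d=2) ⇒ EW; edges |E|=1, |W|=1
  updated: d(CM,EW)=131/4, d(EW,K)=29/2, d(EW,Z)=19
3. join EW+K (d=29/2) ⇒ EKW; edges |EW|=25/4, |K|=29/4
  updated: d(CM,EKW)=175/6, d(EKW,Z)=25
4. join EKW+Z (d=25) ⇒ EKWZ; edges |EKW|=21/4, |Z|=25/2
  updated: d(CM,EKWZ)=123/4
5. join CM+EKWZ (d=123/4) ⇒ CEKMWZ; edges |CM|=119/8, |EKWZ|=23/8
final tree: ((C:1/2,M:1/2):119/8,(((E:1,W:1):25/4,K:29/4):21/4,Z:25/2):23/8)
total length: 52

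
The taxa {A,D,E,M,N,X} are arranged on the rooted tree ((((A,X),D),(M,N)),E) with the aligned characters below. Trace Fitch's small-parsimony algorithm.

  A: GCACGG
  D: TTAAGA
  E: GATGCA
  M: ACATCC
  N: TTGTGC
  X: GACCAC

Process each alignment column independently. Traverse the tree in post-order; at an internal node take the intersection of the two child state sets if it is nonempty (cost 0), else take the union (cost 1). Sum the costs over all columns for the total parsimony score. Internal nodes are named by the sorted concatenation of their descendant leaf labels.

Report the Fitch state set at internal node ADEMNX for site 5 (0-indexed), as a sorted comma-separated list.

A,C

site 0, node AX: A={G} ∩ X={G} → {G} (+0)
site 0, node ADX: AX={G} ∪ D={T} → {G,T} (+1)
site 0, node MN: M={A} ∪ N={T} → {A,T} (+1)
site 0, node ADMNX: ADX={G,T} ∩ MN={A,T} → {T} (+0)
site 0, node ADEMNX: ADMNX={T} ∪ E={G} → {G,T} (+1)
site 1, node AX: A={C} ∪ X={A} → {A,C} (+1)
site 1, node ADX: AX={A,C} ∪ D={T} → {A,C,T} (+1)
site 1, node MN: M={C} ∪ N={T} → {C,T} (+1)
site 1, node ADMNX: ADX={A,C,T} ∩ MN={C,T} → {C,T} (+0)
site 1, node ADEMNX: ADMNX={C,T} ∪ E={A} → {A,C,T} (+1)
site 2, node AX: A={A} ∪ X={C} → {A,C} (+1)
site 2, node ADX: AX={A,C} ∩ D={A} → {A} (+0)
site 2, node MN: M={A} ∪ N={G} → {A,G} (+1)
site 2, node ADMNX: ADX={A} ∩ MN={A,G} → {A} (+0)
site 2, node ADEMNX: ADMNX={A} ∪ E={T} → {A,T} (+1)
site 3, node AX: A={C} ∩ X={C} → {C} (+0)
site 3, node ADX: AX={C} ∪ D={A} → {A,C} (+1)
site 3, node MN: M={T} ∩ N={T} → {T} (+0)
site 3, node ADMNX: ADX={A,C} ∪ MN={T} → {A,C,T} (+1)
site 3, node ADEMNX: ADMNX={A,C,T} ∪ E={G} → {A,C,G,T} (+1)
site 4, node AX: A={G} ∪ X={A} → {A,G} (+1)
site 4, node ADX: AX={A,G} ∩ D={G} → {G} (+0)
site 4, node MN: M={C} ∪ N={G} → {C,G} (+1)
site 4, node ADMNX: ADX={G} ∩ MN={C,G} → {G} (+0)
site 4, node ADEMNX: ADMNX={G} ∪ E={C} → {C,G} (+1)
site 5, node AX: A={G} ∪ X={C} → {C,G} (+1)
site 5, node ADX: AX={C,G} ∪ D={A} → {A,C,G} (+1)
site 5, node MN: M={C} ∩ N={C} → {C} (+0)
site 5, node ADMNX: ADX={A,C,G} ∩ MN={C} → {C} (+0)
site 5, node ADEMNX: ADMNX={C} ∪ E={A} → {A,C} (+1)
per-site changes: [3, 4, 3, 3, 3, 3]; total = 19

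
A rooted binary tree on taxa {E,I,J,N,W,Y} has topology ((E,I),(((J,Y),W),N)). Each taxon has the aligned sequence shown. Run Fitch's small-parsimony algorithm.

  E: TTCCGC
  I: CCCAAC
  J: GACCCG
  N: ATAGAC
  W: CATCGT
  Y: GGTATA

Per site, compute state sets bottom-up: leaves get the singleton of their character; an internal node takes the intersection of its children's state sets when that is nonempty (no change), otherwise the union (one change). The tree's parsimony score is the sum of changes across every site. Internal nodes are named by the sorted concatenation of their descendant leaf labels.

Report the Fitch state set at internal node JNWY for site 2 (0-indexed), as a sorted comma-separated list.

[col 0] EI: children E:{T}, I:{C} ∪→ {C,T}; cost 1
[col 0] JY: children J:{G}, Y:{G} ∩→ {G}; cost 0
[col 0] JWY: children JY:{G}, W:{C} ∪→ {C,G}; cost 1
[col 0] JNWY: children JWY:{C,G}, N:{A} ∪→ {A,C,G}; cost 1
[col 0] EIJNWY: children EI:{C,T}, JNWY:{A,C,G} ∩→ {C}; cost 0
[col 1] EI: children E:{T}, I:{C} ∪→ {C,T}; cost 1
[col 1] JY: children J:{A}, Y:{G} ∪→ {A,G}; cost 1
[col 1] JWY: children JY:{A,G}, W:{A} ∩→ {A}; cost 0
[col 1] JNWY: children JWY:{A}, N:{T} ∪→ {A,T}; cost 1
[col 1] EIJNWY: children EI:{C,T}, JNWY:{A,T} ∩→ {T}; cost 0
[col 2] EI: children E:{C}, I:{C} ∩→ {C}; cost 0
[col 2] JY: children J:{C}, Y:{T} ∪→ {C,T}; cost 1
[col 2] JWY: children JY:{C,T}, W:{T} ∩→ {T}; cost 0
[col 2] JNWY: children JWY:{T}, N:{A} ∪→ {A,T}; cost 1
[col 2] EIJNWY: children EI:{C}, JNWY:{A,T} ∪→ {A,C,T}; cost 1
[col 3] EI: children E:{C}, I:{A} ∪→ {A,C}; cost 1
[col 3] JY: children J:{C}, Y:{A} ∪→ {A,C}; cost 1
[col 3] JWY: children JY:{A,C}, W:{C} ∩→ {C}; cost 0
[col 3] JNWY: children JWY:{C}, N:{G} ∪→ {C,G}; cost 1
[col 3] EIJNWY: children EI:{A,C}, JNWY:{C,G} ∩→ {C}; cost 0
[col 4] EI: children E:{G}, I:{A} ∪→ {A,G}; cost 1
[col 4] JY: children J:{C}, Y:{T} ∪→ {C,T}; cost 1
[col 4] JWY: children JY:{C,T}, W:{G} ∪→ {C,G,T}; cost 1
[col 4] JNWY: children JWY:{C,G,T}, N:{A} ∪→ {A,C,G,T}; cost 1
[col 4] EIJNWY: children EI:{A,G}, JNWY:{A,C,G,T} ∩→ {A,G}; cost 0
[col 5] EI: children E:{C}, I:{C} ∩→ {C}; cost 0
[col 5] JY: children J:{G}, Y:{A} ∪→ {A,G}; cost 1
[col 5] JWY: children JY:{A,G}, W:{T} ∪→ {A,G,T}; cost 1
[col 5] JNWY: children JWY:{A,G,T}, N:{C} ∪→ {A,C,G,T}; cost 1
[col 5] EIJNWY: children EI:{C}, JNWY:{A,C,G,T} ∩→ {C}; cost 0
per-site changes: [3, 3, 3, 3, 4, 3]; total = 19

A,T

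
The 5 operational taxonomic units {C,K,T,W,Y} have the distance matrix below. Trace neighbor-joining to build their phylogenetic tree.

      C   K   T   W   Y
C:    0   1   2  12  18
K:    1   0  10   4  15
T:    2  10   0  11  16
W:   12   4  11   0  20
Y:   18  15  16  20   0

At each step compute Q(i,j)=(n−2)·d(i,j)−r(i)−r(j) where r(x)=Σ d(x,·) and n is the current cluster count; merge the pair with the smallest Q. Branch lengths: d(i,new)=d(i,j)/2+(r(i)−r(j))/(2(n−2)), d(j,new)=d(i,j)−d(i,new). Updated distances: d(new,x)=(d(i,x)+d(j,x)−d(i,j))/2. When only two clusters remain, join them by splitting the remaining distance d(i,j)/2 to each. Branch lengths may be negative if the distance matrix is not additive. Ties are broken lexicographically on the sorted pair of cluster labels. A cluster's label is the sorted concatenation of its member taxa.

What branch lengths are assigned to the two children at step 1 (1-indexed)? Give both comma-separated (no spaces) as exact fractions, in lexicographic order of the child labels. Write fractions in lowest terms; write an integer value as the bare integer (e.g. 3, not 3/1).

iteration 1: select C,T (d=2, Q=-66); attach at lengths (0, 2); label the merged cluster CT
  updated: d(CT,K)=9/2, d(CT,W)=21/2, d(CT,Y)=16
iteration 2: select CT,Y (d=16, Q=-50); attach at lengths (3, 13); label the merged cluster CTY
  updated: d(CTY,K)=7/4, d(CTY,W)=29/4
iteration 3: select CTY,K (d=7/4, Q=-13); attach at lengths (5/2, -3/4); label the merged cluster CKTY
  updated: d(CKTY,W)=19/4
iteration 4: select CKTY,W (d=19/4); attach at lengths (19/8, 19/8); label the merged cluster CKTWY
final tree: ((((C:0,T:2):3,Y:13):5/2,K:-3/4):19/8,W:19/8)
total length: 49/2

0,2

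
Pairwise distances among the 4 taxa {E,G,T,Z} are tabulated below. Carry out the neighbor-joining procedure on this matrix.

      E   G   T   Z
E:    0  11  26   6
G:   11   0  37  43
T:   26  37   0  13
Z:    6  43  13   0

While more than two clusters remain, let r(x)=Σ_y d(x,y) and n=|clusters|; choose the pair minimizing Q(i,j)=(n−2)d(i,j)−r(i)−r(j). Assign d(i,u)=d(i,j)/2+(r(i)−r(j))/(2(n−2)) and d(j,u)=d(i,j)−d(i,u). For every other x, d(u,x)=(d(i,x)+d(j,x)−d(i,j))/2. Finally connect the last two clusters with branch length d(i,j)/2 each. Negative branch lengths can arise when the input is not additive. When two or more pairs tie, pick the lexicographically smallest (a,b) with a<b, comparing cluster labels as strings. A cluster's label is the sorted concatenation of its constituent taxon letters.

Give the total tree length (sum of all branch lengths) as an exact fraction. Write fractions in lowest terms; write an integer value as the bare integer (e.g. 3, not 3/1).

40

1. join E+G (d=11, Q=-112) ⇒ EG; edges |E|=-13/2, |G|=35/2
  updated: d(EG,T)=26, d(EG,Z)=19
2. join EG+T (d=26, Q=-58) ⇒ EGT; edges |EG|=16, |T|=10
  updated: d(EGT,Z)=3
3. join EGT+Z (d=3) ⇒ EGTZ; edges |EGT|=3/2, |Z|=3/2
final tree: (((E:-13/2,G:35/2):16,T:10):3/2,Z:3/2)
total length: 40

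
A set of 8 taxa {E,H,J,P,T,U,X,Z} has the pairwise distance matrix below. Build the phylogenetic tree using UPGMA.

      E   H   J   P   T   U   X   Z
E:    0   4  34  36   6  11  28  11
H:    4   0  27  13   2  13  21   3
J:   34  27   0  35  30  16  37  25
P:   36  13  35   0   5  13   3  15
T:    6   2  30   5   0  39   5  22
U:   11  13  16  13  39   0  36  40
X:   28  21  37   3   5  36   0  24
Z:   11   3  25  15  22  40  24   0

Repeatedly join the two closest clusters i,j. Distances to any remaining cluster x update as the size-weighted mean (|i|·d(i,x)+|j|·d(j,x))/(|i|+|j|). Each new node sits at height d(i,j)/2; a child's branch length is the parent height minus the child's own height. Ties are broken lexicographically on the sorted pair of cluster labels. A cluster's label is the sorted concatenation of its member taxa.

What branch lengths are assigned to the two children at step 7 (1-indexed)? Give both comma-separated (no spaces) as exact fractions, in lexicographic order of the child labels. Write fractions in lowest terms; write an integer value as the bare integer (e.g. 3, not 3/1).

239/48,37/6

step 1: merge (H,T) at d=2; branch lengths H→1, T→1; new cluster HT
  updated: d(E,HT)=5, d(HT,J)=57/2, d(HT,P)=9, d(HT,U)=26, d(HT,X)=13, d(HT,Z)=25/2
step 2: merge (P,X) at d=3; branch lengths P→3/2, X→3/2; new cluster PX
  updated: d(E,PX)=32, d(HT,PX)=11, d(J,PX)=36, d(PX,U)=49/2, d(PX,Z)=39/2
step 3: merge (E,HT) at d=5; branch lengths E→5/2, HT→3/2; new cluster EHT
  updated: d(EHT,J)=91/3, d(EHT,PX)=18, d(EHT,U)=21, d(EHT,Z)=12
step 4: merge (EHT,Z) at d=12; branch lengths EHT→7/2, Z→6; new cluster EHTZ
  updated: d(EHTZ,J)=29, d(EHTZ,PX)=147/8, d(EHTZ,U)=103/4
step 5: merge (J,U) at d=16; branch lengths J→8, U→8; new cluster JU
  updated: d(EHTZ,JU)=219/8, d(JU,PX)=121/4
step 6: merge (EHTZ,PX) at d=147/8; branch lengths EHTZ→51/16, PX→123/16; new cluster EHPTXZ
  updated: d(EHPTXZ,JU)=85/3
step 7: merge (EHPTXZ,JU) at d=85/3; branch lengths EHPTXZ→239/48, JU→37/6; new cluster EHJPTUXZ
final tree: ((((E:5/2,(H:1,T:1):3/2):7/2,Z:6):51/16,(P:3/2,X:3/2):123/16):239/48,(J:8,U:8):37/6)
total length: 2713/48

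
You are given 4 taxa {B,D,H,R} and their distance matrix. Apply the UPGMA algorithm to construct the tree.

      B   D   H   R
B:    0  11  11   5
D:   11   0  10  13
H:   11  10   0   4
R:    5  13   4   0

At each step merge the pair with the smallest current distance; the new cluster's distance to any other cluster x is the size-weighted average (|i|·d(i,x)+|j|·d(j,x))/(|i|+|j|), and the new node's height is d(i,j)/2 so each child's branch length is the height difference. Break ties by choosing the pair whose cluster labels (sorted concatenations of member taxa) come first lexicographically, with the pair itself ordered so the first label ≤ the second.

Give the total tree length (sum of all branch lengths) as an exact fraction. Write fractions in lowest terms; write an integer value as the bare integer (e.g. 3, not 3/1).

52/3

iteration 1: select H,R (d=4); attach at lengths (2, 2); label the merged cluster HR
  updated: d(B,HR)=8, d(D,HR)=23/2
iteration 2: select B,HR (d=8); attach at lengths (4, 2); label the merged cluster BHR
  updated: d(BHR,D)=34/3
iteration 3: select BHR,D (d=34/3); attach at lengths (5/3, 17/3); label the merged cluster BDHR
final tree: ((B:4,(H:2,R:2):2):5/3,D:17/3)
total length: 52/3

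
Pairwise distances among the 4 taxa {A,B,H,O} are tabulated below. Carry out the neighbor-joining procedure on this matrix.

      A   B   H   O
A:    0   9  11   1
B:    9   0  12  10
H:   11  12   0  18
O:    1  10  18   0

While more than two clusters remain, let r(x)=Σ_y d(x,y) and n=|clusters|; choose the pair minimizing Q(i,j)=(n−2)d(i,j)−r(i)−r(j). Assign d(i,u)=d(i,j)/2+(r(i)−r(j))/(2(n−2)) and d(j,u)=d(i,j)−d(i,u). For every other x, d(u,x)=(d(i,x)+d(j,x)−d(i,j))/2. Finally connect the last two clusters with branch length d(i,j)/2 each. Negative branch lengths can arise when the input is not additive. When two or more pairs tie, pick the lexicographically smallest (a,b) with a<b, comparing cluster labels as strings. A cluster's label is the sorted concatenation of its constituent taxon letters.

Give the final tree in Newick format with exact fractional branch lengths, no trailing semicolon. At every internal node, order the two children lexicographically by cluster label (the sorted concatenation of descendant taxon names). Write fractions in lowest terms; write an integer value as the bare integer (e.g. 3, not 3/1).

1. join A+O (d=1, Q=-48) ⇒ AO; edges |A|=-3/2, |O|=5/2
  updated: d(AO,B)=9, d(AO,H)=14
2. join AO+B (d=9, Q=-35) ⇒ ABO; edges |AO|=11/2, |B|=7/2
  updated: d(ABO,H)=17/2
3. join ABO+H (d=17/2) ⇒ ABHO; edges |ABO|=17/4, |H|=17/4
final tree: (((A:-3/2,O:5/2):11/2,B:7/2):17/4,H:17/4)
total length: 37/2

(((A:-3/2,O:5/2):11/2,B:7/2):17/4,H:17/4)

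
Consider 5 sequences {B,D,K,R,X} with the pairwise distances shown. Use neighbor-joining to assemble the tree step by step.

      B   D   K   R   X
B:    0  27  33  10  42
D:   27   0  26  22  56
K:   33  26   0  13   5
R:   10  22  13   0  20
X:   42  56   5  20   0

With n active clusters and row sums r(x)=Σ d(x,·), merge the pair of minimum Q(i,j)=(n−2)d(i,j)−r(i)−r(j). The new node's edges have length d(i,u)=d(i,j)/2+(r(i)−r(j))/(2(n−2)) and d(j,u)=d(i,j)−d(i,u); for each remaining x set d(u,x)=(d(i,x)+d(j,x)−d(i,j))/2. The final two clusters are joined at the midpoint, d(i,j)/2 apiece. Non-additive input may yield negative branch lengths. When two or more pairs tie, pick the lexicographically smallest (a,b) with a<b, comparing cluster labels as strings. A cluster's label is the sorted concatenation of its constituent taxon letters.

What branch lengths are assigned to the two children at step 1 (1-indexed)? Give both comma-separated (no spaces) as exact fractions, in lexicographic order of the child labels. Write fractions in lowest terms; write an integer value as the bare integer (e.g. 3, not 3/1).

-31/6,61/6

1. join K+X (d=5, Q=-185) ⇒ KX; edges |K|=-31/6, |X|=61/6
  updated: d(B,KX)=35, d(D,KX)=77/2, d(KX,R)=14
2. join B+D (d=27, Q=-211/2) ⇒ BD; edges |B|=77/8, |D|=139/8
  updated: d(BD,KX)=93/4, d(BD,R)=5/2
3. join BD+KX (d=93/4, Q=-159/4) ⇒ BDKX; edges |BD|=47/8, |KX|=139/8
  updated: d(BDKX,R)=-27/8
4. join BDKX+R (d=-27/8) ⇒ BDKRX; edges |BDKX|=-27/16, |R|=-27/16
final tree: (((B:77/8,D:139/8):47/8,(K:-31/6,X:61/6):139/8):-27/16,R:-27/16)
total length: 415/8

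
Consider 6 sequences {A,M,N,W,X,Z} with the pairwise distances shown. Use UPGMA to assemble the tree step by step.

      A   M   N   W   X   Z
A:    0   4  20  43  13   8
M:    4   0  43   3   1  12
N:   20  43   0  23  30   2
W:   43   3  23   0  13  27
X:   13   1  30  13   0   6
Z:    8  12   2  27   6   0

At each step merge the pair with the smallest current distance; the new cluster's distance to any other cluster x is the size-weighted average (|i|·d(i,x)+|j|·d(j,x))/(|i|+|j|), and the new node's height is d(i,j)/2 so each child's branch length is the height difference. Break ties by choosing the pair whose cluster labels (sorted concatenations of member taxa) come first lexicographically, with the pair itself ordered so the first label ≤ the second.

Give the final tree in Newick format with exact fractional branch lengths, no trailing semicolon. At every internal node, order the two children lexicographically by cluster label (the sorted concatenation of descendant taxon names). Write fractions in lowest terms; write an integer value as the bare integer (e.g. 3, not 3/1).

1. join M+X (d=1) ⇒ MX; edges |M|=1/2, |X|=1/2
  updated: d(A,MX)=17/2, d(MX,N)=73/2, d(MX,W)=8, d(MX,Z)=9
2. join N+Z (d=2) ⇒ NZ; edges |N|=1, |Z|=1
  updated: d(A,NZ)=14, d(MX,NZ)=91/4, d(NZ,W)=25
3. join MX+W (d=8) ⇒ MWX; edges |MX|=7/2, |W|=4
  updated: d(A,MWX)=20, d(MWX,NZ)=47/2
4. join A+NZ (d=14) ⇒ ANZ; edges |A|=7, |NZ|=6
  updated: d(ANZ,MWX)=67/3
5. join ANZ+MWX (d=67/3) ⇒ AMNWXZ; edges |ANZ|=25/6, |MWX|=43/6
final tree: ((A:7,(N:1,Z:1):6):25/6,((M:1/2,X:1/2):7/2,W:4):43/6)
total length: 209/6

((A:7,(N:1,Z:1):6):25/6,((M:1/2,X:1/2):7/2,W:4):43/6)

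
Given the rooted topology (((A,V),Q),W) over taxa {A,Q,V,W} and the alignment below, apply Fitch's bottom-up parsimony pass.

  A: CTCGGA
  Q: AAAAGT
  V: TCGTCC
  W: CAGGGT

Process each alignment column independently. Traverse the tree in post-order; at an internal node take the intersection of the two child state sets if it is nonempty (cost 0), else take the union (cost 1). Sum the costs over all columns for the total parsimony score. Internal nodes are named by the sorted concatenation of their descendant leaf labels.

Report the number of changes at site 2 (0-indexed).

AV@0: {C} ∪ {T} = {C,T} (union, +1)
AQV@0: {C,T} ∪ {A} = {A,C,T} (union, +1)
AQVW@0: {A,C,T} ∩ {C} = {C} (intersection, +0)
AV@1: {T} ∪ {C} = {C,T} (union, +1)
AQV@1: {C,T} ∪ {A} = {A,C,T} (union, +1)
AQVW@1: {A,C,T} ∩ {A} = {A} (intersection, +0)
AV@2: {C} ∪ {G} = {C,G} (union, +1)
AQV@2: {C,G} ∪ {A} = {A,C,G} (union, +1)
AQVW@2: {A,C,G} ∩ {G} = {G} (intersection, +0)
AV@3: {G} ∪ {T} = {G,T} (union, +1)
AQV@3: {G,T} ∪ {A} = {A,G,T} (union, +1)
AQVW@3: {A,G,T} ∩ {G} = {G} (intersection, +0)
AV@4: {G} ∪ {C} = {C,G} (union, +1)
AQV@4: {C,G} ∩ {G} = {G} (intersection, +0)
AQVW@4: {G} ∩ {G} = {G} (intersection, +0)
AV@5: {A} ∪ {C} = {A,C} (union, +1)
AQV@5: {A,C} ∪ {T} = {A,C,T} (union, +1)
AQVW@5: {A,C,T} ∩ {T} = {T} (intersection, +0)
per-site changes: [2, 2, 2, 2, 1, 2]; total = 11

2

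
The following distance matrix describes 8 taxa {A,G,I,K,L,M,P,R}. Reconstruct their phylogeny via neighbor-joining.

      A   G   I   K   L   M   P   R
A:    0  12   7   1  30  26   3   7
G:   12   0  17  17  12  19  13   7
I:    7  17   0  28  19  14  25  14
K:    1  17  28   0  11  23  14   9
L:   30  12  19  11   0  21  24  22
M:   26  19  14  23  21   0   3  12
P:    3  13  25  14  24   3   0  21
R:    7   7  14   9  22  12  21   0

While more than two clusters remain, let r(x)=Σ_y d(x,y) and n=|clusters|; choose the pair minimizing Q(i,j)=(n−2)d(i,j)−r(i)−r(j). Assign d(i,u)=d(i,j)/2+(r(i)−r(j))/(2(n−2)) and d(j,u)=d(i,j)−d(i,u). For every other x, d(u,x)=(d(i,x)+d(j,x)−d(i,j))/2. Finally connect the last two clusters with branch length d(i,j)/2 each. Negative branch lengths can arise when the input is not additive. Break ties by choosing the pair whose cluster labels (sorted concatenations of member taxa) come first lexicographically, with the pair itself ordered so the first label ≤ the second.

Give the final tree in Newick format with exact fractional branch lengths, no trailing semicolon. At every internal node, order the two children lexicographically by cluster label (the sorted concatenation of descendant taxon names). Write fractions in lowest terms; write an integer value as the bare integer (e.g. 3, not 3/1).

(((((A:-4/5,K:9/5):55/12,R:35/12):5/2,(M:11/4,P:1/4):17/2):3/8,(G:37/16,L:155/16):3):9/2,I:9/2)

1. join M+P (d=3, Q=-203) ⇒ MP; edges |M|=11/4, |P|=1/4
  updated: d(A,MP)=13, d(G,MP)=29/2, d(I,MP)=18, d(K,MP)=17, d(L,MP)=21, d(MP,R)=15
2. join A+K (d=1, Q=-148) ⇒ AK; edges |A|=-4/5, |K|=9/5
  updated: d(AK,G)=14, d(AK,I)=17, d(AK,L)=20, d(AK,MP)=29/2, d(AK,R)=15/2
3. join G+L (d=12, Q=-221/2) ⇒ GL; edges |G|=37/16, |L|=155/16
  updated: d(AK,GL)=11, d(GL,I)=12, d(GL,MP)=47/4, d(GL,R)=17/2
4. join AK+R (d=15/2, Q=-145/2) ⇒ AKR; edges |AK|=55/12, |R|=35/12
  updated: d(AKR,GL)=6, d(AKR,I)=47/4, d(AKR,MP)=11
5. join AKR+MP (d=11, Q=-95/2) ⇒ AKMPR; edges |AKR|=5/2, |MP|=17/2
  updated: d(AKMPR,GL)=27/8, d(AKMPR,I)=75/8
6. join AKMPR+GL (d=27/8, Q=-99/4) ⇒ AGKLMPR; edges |AKMPR|=3/8, |GL|=3
  updated: d(AGKLMPR,I)=9
7. join AGKLMPR+I (d=9) ⇒ AGIKLMPR; edges |AGKLMPR|=9/2, |I|=9/2
final tree: (((((A:-4/5,K:9/5):55/12,R:35/12):5/2,(M:11/4,P:1/4):17/2):3/8,(G:37/16,L:155/16):3):9/2,I:9/2)
total length: 375/8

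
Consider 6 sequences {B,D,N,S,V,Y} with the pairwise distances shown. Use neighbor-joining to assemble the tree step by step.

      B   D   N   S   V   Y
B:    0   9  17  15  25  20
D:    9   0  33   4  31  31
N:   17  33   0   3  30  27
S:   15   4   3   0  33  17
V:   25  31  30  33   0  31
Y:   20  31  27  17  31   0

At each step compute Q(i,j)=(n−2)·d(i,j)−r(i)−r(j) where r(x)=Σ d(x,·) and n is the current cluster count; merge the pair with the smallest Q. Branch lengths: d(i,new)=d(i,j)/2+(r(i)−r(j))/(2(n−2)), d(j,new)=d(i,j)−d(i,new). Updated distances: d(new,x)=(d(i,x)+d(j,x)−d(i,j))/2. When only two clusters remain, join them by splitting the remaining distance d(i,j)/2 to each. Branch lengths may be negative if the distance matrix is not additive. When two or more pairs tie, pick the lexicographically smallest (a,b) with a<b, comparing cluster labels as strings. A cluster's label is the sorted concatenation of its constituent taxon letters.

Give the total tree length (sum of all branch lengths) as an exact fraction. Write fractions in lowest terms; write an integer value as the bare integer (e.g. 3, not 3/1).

step 1: merge (N,S) at d=3, Q=-170; branch lengths N→25/4, S→-13/4; new cluster NS
  updated: d(B,NS)=29/2, d(D,NS)=17, d(NS,V)=30, d(NS,Y)=41/2
step 2: merge (B,D) at d=9, Q=-259/2; branch lengths B→5/4, D→31/4; new cluster BD
  updated: d(BD,NS)=45/4, d(BD,V)=47/2, d(BD,Y)=21
step 3: merge (BD,NS) at d=45/4, Q=-95; branch lengths BD→33/8, NS→57/8; new cluster BDNS
  updated: d(BDNS,V)=169/8, d(BDNS,Y)=121/8
step 4: merge (BDNS,V) at d=169/8, Q=-269/4; branch lengths BDNS→21/8, V→37/2; new cluster BDNSV
  updated: d(BDNSV,Y)=25/2
step 5: merge (BDNSV,Y) at d=25/2; branch lengths BDNSV→25/4, Y→25/4; new cluster BDNSVY
final tree: ((((B:5/4,D:31/4):33/8,(N:25/4,S:-13/4):57/8):21/8,V:37/2):25/4,Y:25/4)
total length: 455/8

455/8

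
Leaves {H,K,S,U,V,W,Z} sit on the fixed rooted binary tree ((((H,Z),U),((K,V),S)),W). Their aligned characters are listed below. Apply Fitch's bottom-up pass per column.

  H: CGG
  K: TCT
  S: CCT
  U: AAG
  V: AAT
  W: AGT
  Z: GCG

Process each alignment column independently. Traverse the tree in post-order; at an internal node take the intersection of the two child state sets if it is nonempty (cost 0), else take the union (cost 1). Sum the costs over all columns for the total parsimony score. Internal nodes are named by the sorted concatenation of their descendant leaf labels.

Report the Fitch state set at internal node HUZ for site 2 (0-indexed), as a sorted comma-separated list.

G

site 0, node HZ: H={C} ∪ Z={G} → {C,G} (+1)
site 0, node HUZ: HZ={C,G} ∪ U={A} → {A,C,G} (+1)
site 0, node KV: K={T} ∪ V={A} → {A,T} (+1)
site 0, node KSV: KV={A,T} ∪ S={C} → {A,C,T} (+1)
site 0, node HKSUVZ: HUZ={A,C,G} ∩ KSV={A,C,T} → {A,C} (+0)
site 0, node HKSUVWZ: HKSUVZ={A,C} ∩ W={A} → {A} (+0)
site 1, node HZ: H={G} ∪ Z={C} → {C,G} (+1)
site 1, node HUZ: HZ={C,G} ∪ U={A} → {A,C,G} (+1)
site 1, node KV: K={C} ∪ V={A} → {A,C} (+1)
site 1, node KSV: KV={A,C} ∩ S={C} → {C} (+0)
site 1, node HKSUVZ: HUZ={A,C,G} ∩ KSV={C} → {C} (+0)
site 1, node HKSUVWZ: HKSUVZ={C} ∪ W={G} → {C,G} (+1)
site 2, node HZ: H={G} ∩ Z={G} → {G} (+0)
site 2, node HUZ: HZ={G} ∩ U={G} → {G} (+0)
site 2, node KV: K={T} ∩ V={T} → {T} (+0)
site 2, node KSV: KV={T} ∩ S={T} → {T} (+0)
site 2, node HKSUVZ: HUZ={G} ∪ KSV={T} → {G,T} (+1)
site 2, node HKSUVWZ: HKSUVZ={G,T} ∩ W={T} → {T} (+0)
per-site changes: [4, 4, 1]; total = 9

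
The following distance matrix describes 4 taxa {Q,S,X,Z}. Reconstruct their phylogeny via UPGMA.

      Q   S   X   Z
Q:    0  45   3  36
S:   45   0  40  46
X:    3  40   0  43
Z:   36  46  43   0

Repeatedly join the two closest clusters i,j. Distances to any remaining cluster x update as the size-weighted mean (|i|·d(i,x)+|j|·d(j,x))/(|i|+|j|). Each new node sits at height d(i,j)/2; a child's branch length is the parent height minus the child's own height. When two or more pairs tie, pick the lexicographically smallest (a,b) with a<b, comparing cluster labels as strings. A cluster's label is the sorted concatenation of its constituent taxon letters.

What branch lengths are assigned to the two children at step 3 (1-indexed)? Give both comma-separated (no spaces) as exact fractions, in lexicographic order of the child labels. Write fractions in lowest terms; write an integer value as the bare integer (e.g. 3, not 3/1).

1. join Q+X (d=3) ⇒ QX; edges |Q|=3/2, |X|=3/2
  updated: d(QX,S)=85/2, d(QX,Z)=79/2
2. join QX+Z (d=79/2) ⇒ QXZ; edges |QX|=73/4, |Z|=79/4
  updated: d(QXZ,S)=131/3
3. join QXZ+S (d=131/3) ⇒ QSXZ; edges |QXZ|=25/12, |S|=131/6
final tree: (((Q:3/2,X:3/2):73/4,Z:79/4):25/12,S:131/6)
total length: 779/12

25/12,131/6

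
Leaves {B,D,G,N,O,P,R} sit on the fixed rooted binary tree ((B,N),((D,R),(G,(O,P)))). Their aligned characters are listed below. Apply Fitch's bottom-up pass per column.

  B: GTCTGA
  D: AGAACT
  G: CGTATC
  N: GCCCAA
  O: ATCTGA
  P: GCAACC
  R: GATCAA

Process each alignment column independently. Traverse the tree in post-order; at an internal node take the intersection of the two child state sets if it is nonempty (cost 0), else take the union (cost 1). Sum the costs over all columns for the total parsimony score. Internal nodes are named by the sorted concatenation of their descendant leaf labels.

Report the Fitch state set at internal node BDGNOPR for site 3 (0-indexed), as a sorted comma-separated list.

BN@0: {G} ∩ {G} = {G} (intersection, +0)
DR@0: {A} ∪ {G} = {A,G} (union, +1)
OP@0: {A} ∪ {G} = {A,G} (union, +1)
GOP@0: {C} ∪ {A,G} = {A,C,G} (union, +1)
DGOPR@0: {A,G} ∩ {A,C,G} = {A,G} (intersection, +0)
BDGNOPR@0: {G} ∩ {A,G} = {G} (intersection, +0)
BN@1: {T} ∪ {C} = {C,T} (union, +1)
DR@1: {G} ∪ {A} = {A,G} (union, +1)
OP@1: {T} ∪ {C} = {C,T} (union, +1)
GOP@1: {G} ∪ {C,T} = {C,G,T} (union, +1)
DGOPR@1: {A,G} ∩ {C,G,T} = {G} (intersection, +0)
BDGNOPR@1: {C,T} ∪ {G} = {C,G,T} (union, +1)
BN@2: {C} ∩ {C} = {C} (intersection, +0)
DR@2: {A} ∪ {T} = {A,T} (union, +1)
OP@2: {C} ∪ {A} = {A,C} (union, +1)
GOP@2: {T} ∪ {A,C} = {A,C,T} (union, +1)
DGOPR@2: {A,T} ∩ {A,C,T} = {A,T} (intersection, +0)
BDGNOPR@2: {C} ∪ {A,T} = {A,C,T} (union, +1)
BN@3: {T} ∪ {C} = {C,T} (union, +1)
DR@3: {A} ∪ {C} = {A,C} (union, +1)
OP@3: {T} ∪ {A} = {A,T} (union, +1)
GOP@3: {A} ∩ {A,T} = {A} (intersection, +0)
DGOPR@3: {A,C} ∩ {A} = {A} (intersection, +0)
BDGNOPR@3: {C,T} ∪ {A} = {A,C,T} (union, +1)
BN@4: {G} ∪ {A} = {A,G} (union, +1)
DR@4: {C} ∪ {A} = {A,C} (union, +1)
OP@4: {G} ∪ {C} = {C,G} (union, +1)
GOP@4: {T} ∪ {C,G} = {C,G,T} (union, +1)
DGOPR@4: {A,C} ∩ {C,G,T} = {C} (intersection, +0)
BDGNOPR@4: {A,G} ∪ {C} = {A,C,G} (union, +1)
BN@5: {A} ∩ {A} = {A} (intersection, +0)
DR@5: {T} ∪ {A} = {A,T} (union, +1)
OP@5: {A} ∪ {C} = {A,C} (union, +1)
GOP@5: {C} ∩ {A,C} = {C} (intersection, +0)
DGOPR@5: {A,T} ∪ {C} = {A,C,T} (union, +1)
BDGNOPR@5: {A} ∩ {A,C,T} = {A} (intersection, +0)
per-site changes: [3, 5, 4, 4, 5, 3]; total = 24

A,C,T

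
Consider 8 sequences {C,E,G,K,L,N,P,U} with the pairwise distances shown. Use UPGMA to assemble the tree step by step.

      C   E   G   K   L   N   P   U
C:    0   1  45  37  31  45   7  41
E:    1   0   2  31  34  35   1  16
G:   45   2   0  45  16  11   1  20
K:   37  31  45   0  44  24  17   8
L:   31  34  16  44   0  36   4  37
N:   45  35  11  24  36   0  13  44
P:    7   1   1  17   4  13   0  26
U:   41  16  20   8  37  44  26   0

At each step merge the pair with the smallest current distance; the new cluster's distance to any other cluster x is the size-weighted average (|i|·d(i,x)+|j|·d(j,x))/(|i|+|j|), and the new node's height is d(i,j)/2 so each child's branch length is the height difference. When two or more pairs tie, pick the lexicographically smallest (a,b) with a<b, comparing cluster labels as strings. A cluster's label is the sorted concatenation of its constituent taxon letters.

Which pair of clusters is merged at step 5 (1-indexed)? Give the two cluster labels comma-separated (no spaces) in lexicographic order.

CE,GLP

step 1: merge (C,E) at d=1; branch lengths C→1/2, E→1/2; new cluster CE
  updated: d(CE,G)=47/2, d(CE,K)=34, d(CE,L)=65/2, d(CE,N)=40, d(CE,P)=4, d(CE,U)=57/2
step 2: merge (G,P) at d=1; branch lengths G→1/2, P→1/2; new cluster GP
  updated: d(CE,GP)=55/4, d(GP,K)=31, d(GP,L)=10, d(GP,N)=12, d(GP,U)=23
step 3: merge (K,U) at d=8; branch lengths K→4, U→4; new cluster KU
  updated: d(CE,KU)=125/4, d(GP,KU)=27, d(KU,L)=81/2, d(KU,N)=34
step 4: merge (GP,L) at d=10; branch lengths GP→9/2, L→5; new cluster GLP
  updated: d(CE,GLP)=20, d(GLP,KU)=63/2, d(GLP,N)=20
step 5: merge (CE,GLP) at d=20; branch lengths CE→19/2, GLP→5; new cluster CEGLP
  updated: d(CEGLP,KU)=157/5, d(CEGLP,N)=28
step 6: merge (CEGLP,N) at d=28; branch lengths CEGLP→4, N→14; new cluster CEGLNP
  updated: d(CEGLNP,KU)=191/6
step 7: merge (CEGLNP,KU) at d=191/6; branch lengths CEGLNP→23/12, KU→143/12; new cluster CEGKLNPU
final tree: ((((C:1/2,E:1/2):19/2,((G:1/2,P:1/2):9/2,L:5):5):4,N:14):23/12,(K:4,U:4):143/12)
total length: 395/6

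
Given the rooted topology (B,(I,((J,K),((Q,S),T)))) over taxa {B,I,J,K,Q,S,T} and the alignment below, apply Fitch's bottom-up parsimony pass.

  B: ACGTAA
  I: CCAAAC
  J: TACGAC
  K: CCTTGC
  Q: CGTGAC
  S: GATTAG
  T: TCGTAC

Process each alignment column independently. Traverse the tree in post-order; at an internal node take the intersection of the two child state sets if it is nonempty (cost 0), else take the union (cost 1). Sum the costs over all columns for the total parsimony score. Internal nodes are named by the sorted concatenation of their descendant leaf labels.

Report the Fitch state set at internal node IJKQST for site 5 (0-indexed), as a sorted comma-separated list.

JK@0: {T} ∪ {C} = {C,T} (union, +1)
QS@0: {C} ∪ {G} = {C,G} (union, +1)
QST@0: {C,G} ∪ {T} = {C,G,T} (union, +1)
JKQST@0: {C,T} ∩ {C,G,T} = {C,T} (intersection, +0)
IJKQST@0: {C} ∩ {C,T} = {C} (intersection, +0)
BIJKQST@0: {A} ∪ {C} = {A,C} (union, +1)
JK@1: {A} ∪ {C} = {A,C} (union, +1)
QS@1: {G} ∪ {A} = {A,G} (union, +1)
QST@1: {A,G} ∪ {C} = {A,C,G} (union, +1)
JKQST@1: {A,C} ∩ {A,C,G} = {A,C} (intersection, +0)
IJKQST@1: {C} ∩ {A,C} = {C} (intersection, +0)
BIJKQST@1: {C} ∩ {C} = {C} (intersection, +0)
JK@2: {C} ∪ {T} = {C,T} (union, +1)
QS@2: {T} ∩ {T} = {T} (intersection, +0)
QST@2: {T} ∪ {G} = {G,T} (union, +1)
JKQST@2: {C,T} ∩ {G,T} = {T} (intersection, +0)
IJKQST@2: {A} ∪ {T} = {A,T} (union, +1)
BIJKQST@2: {G} ∪ {A,T} = {A,G,T} (union, +1)
JK@3: {G} ∪ {T} = {G,T} (union, +1)
QS@3: {G} ∪ {T} = {G,T} (union, +1)
QST@3: {G,T} ∩ {T} = {T} (intersection, +0)
JKQST@3: {G,T} ∩ {T} = {T} (intersection, +0)
IJKQST@3: {A} ∪ {T} = {A,T} (union, +1)
BIJKQST@3: {T} ∩ {A,T} = {T} (intersection, +0)
JK@4: {A} ∪ {G} = {A,G} (union, +1)
QS@4: {A} ∩ {A} = {A} (intersection, +0)
QST@4: {A} ∩ {A} = {A} (intersection, +0)
JKQST@4: {A,G} ∩ {A} = {A} (intersection, +0)
IJKQST@4: {A} ∩ {A} = {A} (intersection, +0)
BIJKQST@4: {A} ∩ {A} = {A} (intersection, +0)
JK@5: {C} ∩ {C} = {C} (intersection, +0)
QS@5: {C} ∪ {G} = {C,G} (union, +1)
QST@5: {C,G} ∩ {C} = {C} (intersection, +0)
JKQST@5: {C} ∩ {C} = {C} (intersection, +0)
IJKQST@5: {C} ∩ {C} = {C} (intersection, +0)
BIJKQST@5: {A} ∪ {C} = {A,C} (union, +1)
per-site changes: [4, 3, 4, 3, 1, 2]; total = 17

C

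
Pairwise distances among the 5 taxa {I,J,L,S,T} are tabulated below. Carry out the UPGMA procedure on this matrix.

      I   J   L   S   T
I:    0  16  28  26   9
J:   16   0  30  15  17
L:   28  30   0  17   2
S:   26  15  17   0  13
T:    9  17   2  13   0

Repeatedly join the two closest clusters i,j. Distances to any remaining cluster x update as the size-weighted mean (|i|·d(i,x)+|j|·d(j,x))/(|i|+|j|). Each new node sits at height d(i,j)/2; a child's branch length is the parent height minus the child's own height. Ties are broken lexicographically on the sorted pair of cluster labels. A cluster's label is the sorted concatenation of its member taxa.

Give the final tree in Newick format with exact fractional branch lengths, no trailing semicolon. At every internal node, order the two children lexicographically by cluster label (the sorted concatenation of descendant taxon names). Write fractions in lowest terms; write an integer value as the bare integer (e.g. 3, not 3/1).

iteration 1: select L,T (d=2); attach at lengths (1, 1); label the merged cluster LT
  updated: d(I,LT)=37/2, d(J,LT)=47/2, d(LT,S)=15
iteration 2: select J,S (d=15); attach at lengths (15/2, 15/2); label the merged cluster JS
  updated: d(I,JS)=21, d(JS,LT)=77/4
iteration 3: select I,LT (d=37/2); attach at lengths (37/4, 33/4); label the merged cluster ILT
  updated: d(ILT,JS)=119/6
iteration 4: select ILT,JS (d=119/6); attach at lengths (2/3, 29/12); label the merged cluster IJLST
final tree: ((I:37/4,(L:1,T:1):33/4):2/3,(J:15/2,S:15/2):29/12)
total length: 451/12

((I:37/4,(L:1,T:1):33/4):2/3,(J:15/2,S:15/2):29/12)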